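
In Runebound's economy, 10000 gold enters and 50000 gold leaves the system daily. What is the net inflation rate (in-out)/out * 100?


Net gold = 10000 - 50000 = -40000
Inflation rate = net / sunk * 100 = -40000 / 50000 * 100
= -0.8 * 100
= -80.00%

-80.00%


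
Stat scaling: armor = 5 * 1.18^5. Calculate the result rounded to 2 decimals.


value = base * growth^level
= 5 * 1.18^5
= 5 * 2.287758
= 11.44

11.44 armor


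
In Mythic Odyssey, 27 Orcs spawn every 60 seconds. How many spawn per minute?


Spawns per minute = count * (60 / interval)
= 27 * (60 / 60)
= 27 * 1.0
= 27.0

27.0 per minute


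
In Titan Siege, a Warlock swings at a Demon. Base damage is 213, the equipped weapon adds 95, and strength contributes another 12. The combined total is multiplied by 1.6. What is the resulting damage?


Sum base + weapon + str = 213 + 95 + 12 = 320
Multiply by 1.6:
320 * 1.6 = 512.0

512.0 damage


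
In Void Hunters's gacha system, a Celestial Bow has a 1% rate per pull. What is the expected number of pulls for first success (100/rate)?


Expected pulls for a geometric distribution = 1/p = 100 / rate%
= 100 / 1
= 100.0

100.0 pulls


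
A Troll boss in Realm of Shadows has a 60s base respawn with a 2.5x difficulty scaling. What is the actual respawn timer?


Respawn time = base * multiplier
= 60 * 2.5
= 150.0 seconds

150.0 seconds


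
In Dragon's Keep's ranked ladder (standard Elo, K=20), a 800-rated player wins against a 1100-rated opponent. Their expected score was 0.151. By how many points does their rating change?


Elo update: delta = K * (S - Ea), where S = 1 (wins)
S - Ea = 1 - 0.151 = 0.849
Rating change = 20 * 0.849
= 16.98

16.98 rating points


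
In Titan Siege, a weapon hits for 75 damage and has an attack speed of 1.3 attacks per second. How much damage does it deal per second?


DPS = damage * attack_speed
= 75 * 1.3
= 97.5

97.5 DPS


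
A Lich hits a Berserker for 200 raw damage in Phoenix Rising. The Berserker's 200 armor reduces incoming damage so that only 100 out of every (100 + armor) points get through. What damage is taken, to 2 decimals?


actual = 200 * 100 / (100 + 200)
= 200 * 100 / 300
= 20000 / 300
= 66.67

66.67 damage


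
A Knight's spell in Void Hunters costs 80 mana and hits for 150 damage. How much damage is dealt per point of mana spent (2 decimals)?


Efficiency = damage / mana
= 150 / 80
= 1.88

1.88 dmg/mana


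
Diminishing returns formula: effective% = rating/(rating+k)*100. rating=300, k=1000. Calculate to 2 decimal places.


effective% = rating / (rating + k) * 100
= 300 / (300 + 1000) * 100
= 300 / 1300 * 100
= 0.230769 * 100
= 23.08%

23.08%


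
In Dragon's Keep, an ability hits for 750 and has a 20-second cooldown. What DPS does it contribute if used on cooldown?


DPS = damage / cooldown
= 750 / 20
= 37.50

37.50 DPS


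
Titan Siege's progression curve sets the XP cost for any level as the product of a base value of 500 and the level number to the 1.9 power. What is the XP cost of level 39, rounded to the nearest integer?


XP = 500 * level^1.9
Substitute level = 39:
XP = 500 * 39^1.9
= 500 * 1054.4421
= 527221

527221 XP


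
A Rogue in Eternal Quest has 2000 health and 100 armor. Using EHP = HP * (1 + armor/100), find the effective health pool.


EHP = 2000 * (1 + 100/100)
= 2000 * (1 + 1.0)
= 2000 * 2.0
= 4000.0

4000.0 EHP


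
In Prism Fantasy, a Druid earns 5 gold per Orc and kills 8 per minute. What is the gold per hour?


Gold per minute = 5 * 8 = 40
Gold per hour = 40 * 60 = 2400

2400 gold/hour


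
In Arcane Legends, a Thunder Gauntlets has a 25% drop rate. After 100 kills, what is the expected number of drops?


Expected drops = kills * (drop_rate / 100)
= 100 * (25 / 100)
= 100 * 0.25
= 25.0

25.0 drops


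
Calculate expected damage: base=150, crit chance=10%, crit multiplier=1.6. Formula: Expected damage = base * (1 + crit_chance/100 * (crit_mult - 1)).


E[dmg] = base * (1 + crit_chance * (crit_mult - 1))
cc as decimal = 10/100 = 0.1
cm - 1 = 1.6 - 1 = 0.6
Bonus factor = 0.1 * 0.6 = 0.06
Total multiplier = 1 + 0.06 = 1.06
Expected damage = 150 * 1.06 = 159.00

159.00 damage


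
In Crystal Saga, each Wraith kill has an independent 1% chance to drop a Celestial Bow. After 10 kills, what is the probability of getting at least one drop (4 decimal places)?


P(at least one) = 1 - P(none) = 1 - (1-p)^n
p = 1/100 = 0.01
1 - p = 0.99
(1 - p)^10 = 0.99^10 = 0.904382
P(at least one) = 1 - 0.904382 = 0.0956

0.0956


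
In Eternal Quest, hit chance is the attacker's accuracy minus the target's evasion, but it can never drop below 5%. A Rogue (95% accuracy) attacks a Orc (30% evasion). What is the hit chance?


accuracy - evasion = 95 - 30 = 65
Apply floor: max(65, 5) = 65
Hit chance = 65%

65%


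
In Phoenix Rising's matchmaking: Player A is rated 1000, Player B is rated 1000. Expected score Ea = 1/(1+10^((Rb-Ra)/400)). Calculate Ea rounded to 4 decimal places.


Elo expected score: Ea = 1/(1 + 10^((Rb-Ra)/400))
Rb - Ra = 1000 - 1000 = 0
(Rb-Ra)/400 = 0/400 = 0.0
10^0.0 = 1.0
Ea = 1/(1 + 1.0) = 1/2.0 = 0.5000

0.5000


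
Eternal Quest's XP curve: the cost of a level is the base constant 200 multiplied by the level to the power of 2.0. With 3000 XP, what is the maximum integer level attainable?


XP = 200 * level^2.0, so level = (XP / 200)^(1/2.0)
= (3000 / 200)^(1/2.0)
= 15.0^0.5
= 3.873
Floor: level = 3

level 3


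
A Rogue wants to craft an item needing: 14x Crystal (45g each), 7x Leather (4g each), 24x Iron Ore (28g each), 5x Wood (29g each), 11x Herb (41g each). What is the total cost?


Cost breakdown:
  Crystal: 14 * 45 = 630
  Leather: 7 * 4 = 28
  Iron Ore: 24 * 28 = 672
  Wood: 5 * 29 = 145
  Herb: 11 * 41 = 451
Total = 630 + 28 + 672 + 145 + 451 = 1926

1926 gold


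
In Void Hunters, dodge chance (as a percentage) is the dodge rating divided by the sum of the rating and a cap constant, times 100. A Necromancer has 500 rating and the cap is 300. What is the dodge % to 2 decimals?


dodge% = 500 / (500 + 300) * 100
= 500 / 800 * 100
= 0.625 * 100
= 62.50%

62.50%


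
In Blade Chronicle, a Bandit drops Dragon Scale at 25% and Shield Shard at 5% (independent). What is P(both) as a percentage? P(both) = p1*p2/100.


For independent events, P(both) = P(A) * P(B)
= 25% * 5%
= 125 / 100 %
= 1.25%

1.25%


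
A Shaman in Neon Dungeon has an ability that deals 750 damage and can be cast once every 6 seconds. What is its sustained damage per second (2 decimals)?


DPS = damage / cooldown
= 750 / 6
= 125.00

125.00 DPS


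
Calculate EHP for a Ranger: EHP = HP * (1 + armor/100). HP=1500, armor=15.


EHP = 1500 * (1 + 15/100)
= 1500 * (1 + 0.15)
= 1500 * 1.15
= 1725.0

1725.0 EHP


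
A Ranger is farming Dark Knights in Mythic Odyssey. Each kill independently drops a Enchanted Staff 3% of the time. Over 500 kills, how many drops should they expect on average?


Expected drops = kills * (drop_rate / 100)
= 500 * (3 / 100)
= 500 * 0.03
= 15.0

15.0 drops


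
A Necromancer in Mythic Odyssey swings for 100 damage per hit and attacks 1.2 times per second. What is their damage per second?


DPS = damage * attack_speed
= 100 * 1.2
= 120.0

120.0 DPS


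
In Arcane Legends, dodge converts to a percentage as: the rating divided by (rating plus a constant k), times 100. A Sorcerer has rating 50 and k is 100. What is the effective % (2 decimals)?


effective% = rating / (rating + k) * 100
= 50 / (50 + 100) * 100
= 50 / 150 * 100
= 0.333333 * 100
= 33.33%

33.33%


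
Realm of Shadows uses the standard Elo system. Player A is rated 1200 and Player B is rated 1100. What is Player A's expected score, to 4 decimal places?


Elo expected score: Ea = 1/(1 + 10^((Rb-Ra)/400))
Rb - Ra = 1100 - 1200 = -100
(Rb-Ra)/400 = -100/400 = -0.25
10^-0.25 = 0.562341
Ea = 1/(1 + 0.562341) = 1/1.562341 = 0.6401

0.6401


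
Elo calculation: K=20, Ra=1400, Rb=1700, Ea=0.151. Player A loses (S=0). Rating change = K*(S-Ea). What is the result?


Elo update: delta = K * (S - Ea), where S = 0 (loses)
S - Ea = 0 - 0.151 = -0.151
Rating change = 20 * -0.151
= -3.02

-3.02 rating points


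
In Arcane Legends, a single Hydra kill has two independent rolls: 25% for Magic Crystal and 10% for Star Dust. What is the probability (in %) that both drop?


For independent events, P(both) = P(A) * P(B)
= 25% * 10%
= 250 / 100 %
= 2.5%

2.5%


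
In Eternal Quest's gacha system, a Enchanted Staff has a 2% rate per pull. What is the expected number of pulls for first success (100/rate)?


Expected pulls for a geometric distribution = 1/p = 100 / rate%
= 100 / 2
= 50.0

50.0 pulls


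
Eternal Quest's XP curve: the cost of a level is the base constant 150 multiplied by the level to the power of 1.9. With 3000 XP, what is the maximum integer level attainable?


XP = 150 * level^1.9, so level = (XP / 150)^(1/1.9)
= (3000 / 150)^(1/1.9)
= 20.0^0.5263
= 4.839
Floor: level = 4

level 4


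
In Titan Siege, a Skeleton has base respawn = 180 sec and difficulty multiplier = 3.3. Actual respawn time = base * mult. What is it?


Respawn time = base * multiplier
= 180 * 3.3
= 594.0 seconds

594.0 seconds


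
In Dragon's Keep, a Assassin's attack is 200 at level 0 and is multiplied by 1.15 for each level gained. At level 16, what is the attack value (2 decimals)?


value = base * growth^level
= 200 * 1.15^16
= 200 * 9.357621
= 1871.52

1871.52 attack


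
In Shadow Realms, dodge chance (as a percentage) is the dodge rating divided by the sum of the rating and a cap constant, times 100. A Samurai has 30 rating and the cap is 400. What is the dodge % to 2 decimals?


dodge% = 30 / (30 + 400) * 100
= 30 / 430 * 100
= 0.069767 * 100
= 6.98%

6.98%


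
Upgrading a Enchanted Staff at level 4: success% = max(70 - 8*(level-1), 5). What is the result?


raw_rate = 70 - 8 * (4 - 1)
= 70 - 8 * 3
= 70 - 24
= 46
Apply floor: max(46, 5) = 46%

46%


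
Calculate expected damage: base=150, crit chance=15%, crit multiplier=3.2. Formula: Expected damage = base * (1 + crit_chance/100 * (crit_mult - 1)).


E[dmg] = base * (1 + crit_chance * (crit_mult - 1))
cc as decimal = 15/100 = 0.15
cm - 1 = 3.2 - 1 = 2.2
Bonus factor = 0.15 * 2.2 = 0.33
Total multiplier = 1 + 0.33 = 1.33
Expected damage = 150 * 1.33 = 199.50

199.50 damage


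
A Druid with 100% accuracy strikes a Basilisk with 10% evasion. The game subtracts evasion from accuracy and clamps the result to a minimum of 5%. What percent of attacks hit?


accuracy - evasion = 100 - 10 = 90
Apply floor: max(90, 5) = 90
Hit chance = 90%

90%


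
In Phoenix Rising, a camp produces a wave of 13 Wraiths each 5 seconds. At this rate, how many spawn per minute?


Spawns per minute = count * (60 / interval)
= 13 * (60 / 5)
= 13 * 12.0
= 156.0

156.0 per minute


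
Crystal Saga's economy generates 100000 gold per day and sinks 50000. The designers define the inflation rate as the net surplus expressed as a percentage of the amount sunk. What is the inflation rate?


Net gold = 100000 - 50000 = 50000
Inflation rate = net / sunk * 100 = 50000 / 50000 * 100
= 1.0 * 100
= 100.00%

100.00%


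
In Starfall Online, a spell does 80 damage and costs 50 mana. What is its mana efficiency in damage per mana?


Efficiency = damage / mana
= 80 / 50
= 1.60

1.60 dmg/mana


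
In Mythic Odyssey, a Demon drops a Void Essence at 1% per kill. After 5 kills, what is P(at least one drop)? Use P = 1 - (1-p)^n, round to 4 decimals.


P(at least one) = 1 - P(none) = 1 - (1-p)^n
p = 1/100 = 0.01
1 - p = 0.99
(1 - p)^5 = 0.99^5 = 0.950990
P(at least one) = 1 - 0.950990 = 0.0490

0.0490


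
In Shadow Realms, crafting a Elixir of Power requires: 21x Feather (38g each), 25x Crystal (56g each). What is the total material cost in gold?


Cost breakdown:
  Feather: 21 * 38 = 798
  Crystal: 25 * 56 = 1400
Total = 798 + 1400 = 2198

2198 gold


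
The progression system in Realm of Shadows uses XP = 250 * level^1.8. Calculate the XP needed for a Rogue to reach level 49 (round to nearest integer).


XP = 250 * level^1.8
Substitute level = 49:
XP = 250 * 49^1.8
= 250 * 1102.4349
= 275609

275609 XP


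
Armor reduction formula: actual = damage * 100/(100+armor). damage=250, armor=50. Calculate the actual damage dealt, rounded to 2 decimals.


actual = 250 * 100 / (100 + 50)
= 250 * 100 / 150
= 25000 / 150
= 166.67

166.67 damage


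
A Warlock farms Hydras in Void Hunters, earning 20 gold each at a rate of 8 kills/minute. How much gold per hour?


Gold per minute = 20 * 8 = 160
Gold per hour = 160 * 60 = 9600

9600 gold/hour


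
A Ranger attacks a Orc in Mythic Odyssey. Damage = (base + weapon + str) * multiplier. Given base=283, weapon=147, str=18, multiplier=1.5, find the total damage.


Sum base + weapon + str = 283 + 147 + 18 = 448
Multiply by 1.5:
448 * 1.5 = 672.0

672.0 damage


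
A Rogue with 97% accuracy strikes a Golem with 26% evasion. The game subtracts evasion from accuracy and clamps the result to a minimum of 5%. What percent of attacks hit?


accuracy - evasion = 97 - 26 = 71
Apply floor: max(71, 5) = 71
Hit chance = 71%

71%


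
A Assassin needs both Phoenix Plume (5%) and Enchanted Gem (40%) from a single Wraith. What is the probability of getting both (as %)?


For independent events, P(both) = P(A) * P(B)
= 5% * 40%
= 200 / 100 %
= 2.0%

2.0%


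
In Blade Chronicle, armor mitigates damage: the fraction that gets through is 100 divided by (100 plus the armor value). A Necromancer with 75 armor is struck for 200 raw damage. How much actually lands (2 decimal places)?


actual = 200 * 100 / (100 + 75)
= 200 * 100 / 175
= 20000 / 175
= 114.29

114.29 damage


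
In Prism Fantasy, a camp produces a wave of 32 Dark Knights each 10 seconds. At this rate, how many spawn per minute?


Spawns per minute = count * (60 / interval)
= 32 * (60 / 10)
= 32 * 6.0
= 192.0

192.0 per minute


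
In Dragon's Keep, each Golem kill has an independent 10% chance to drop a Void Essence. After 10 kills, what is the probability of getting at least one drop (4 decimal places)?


P(at least one) = 1 - P(none) = 1 - (1-p)^n
p = 10/100 = 0.1
1 - p = 0.9
(1 - p)^10 = 0.9^10 = 0.348678
P(at least one) = 1 - 0.348678 = 0.6513

0.6513


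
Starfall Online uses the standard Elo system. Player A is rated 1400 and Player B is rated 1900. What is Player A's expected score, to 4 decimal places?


Elo expected score: Ea = 1/(1 + 10^((Rb-Ra)/400))
Rb - Ra = 1900 - 1400 = 500
(Rb-Ra)/400 = 500/400 = 1.25
10^1.25 = 17.782794
Ea = 1/(1 + 17.782794) = 1/18.782794 = 0.0532

0.0532


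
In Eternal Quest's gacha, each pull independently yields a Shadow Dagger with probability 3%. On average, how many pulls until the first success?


Expected pulls for a geometric distribution = 1/p = 100 / rate%
= 100 / 3
= 33.33

33.33 pulls


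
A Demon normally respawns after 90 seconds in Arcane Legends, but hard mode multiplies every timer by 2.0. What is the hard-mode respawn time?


Respawn time = base * multiplier
= 90 * 2.0
= 180.0 seconds

180.0 seconds


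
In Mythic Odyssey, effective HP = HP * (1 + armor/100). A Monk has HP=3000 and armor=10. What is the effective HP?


EHP = 3000 * (1 + 10/100)
= 3000 * (1 + 0.1)
= 3000 * 1.1
= 3300.0

3300.0 EHP


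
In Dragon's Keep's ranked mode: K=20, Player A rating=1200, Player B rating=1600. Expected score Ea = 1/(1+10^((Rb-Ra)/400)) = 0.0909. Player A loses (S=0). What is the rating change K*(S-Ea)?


Elo update: delta = K * (S - Ea), where S = 0 (loses)
S - Ea = 0 - 0.0909 = -0.0909
Rating change = 20 * -0.0909
= -1.82

-1.82 rating points


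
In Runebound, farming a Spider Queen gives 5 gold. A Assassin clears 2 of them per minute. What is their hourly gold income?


Gold per minute = 5 * 2 = 10
Gold per hour = 10 * 60 = 600

600 gold/hour


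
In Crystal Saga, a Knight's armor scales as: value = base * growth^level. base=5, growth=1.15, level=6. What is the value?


value = base * growth^level
= 5 * 1.15^6
= 5 * 2.313061
= 11.57

11.57 armor


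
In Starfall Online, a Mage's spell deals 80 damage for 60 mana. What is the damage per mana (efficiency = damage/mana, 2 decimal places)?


Efficiency = damage / mana
= 80 / 60
= 1.33

1.33 dmg/mana


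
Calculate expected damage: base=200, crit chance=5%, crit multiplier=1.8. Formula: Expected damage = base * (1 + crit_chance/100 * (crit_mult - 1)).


E[dmg] = base * (1 + crit_chance * (crit_mult - 1))
cc as decimal = 5/100 = 0.05
cm - 1 = 1.8 - 1 = 0.8
Bonus factor = 0.05 * 0.8 = 0.04
Total multiplier = 1 + 0.04 = 1.04
Expected damage = 200 * 1.04 = 208.00

208.00 damage


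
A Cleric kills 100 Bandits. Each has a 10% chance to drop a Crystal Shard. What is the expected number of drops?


Expected drops = kills * (drop_rate / 100)
= 100 * (10 / 100)
= 100 * 0.1
= 10.0

10.0 drops


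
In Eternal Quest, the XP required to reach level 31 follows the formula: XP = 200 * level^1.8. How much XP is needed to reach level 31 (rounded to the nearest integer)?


XP = 200 * level^1.8
Substitute level = 31:
XP = 200 * 31^1.8
= 200 * 483.5608
= 96712

96712 XP


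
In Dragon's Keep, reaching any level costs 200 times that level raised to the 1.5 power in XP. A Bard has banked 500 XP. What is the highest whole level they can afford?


XP = 200 * level^1.5, so level = (XP / 200)^(1/1.5)
= (500 / 200)^(1/1.5)
= 2.5^0.6667
= 1.842
Floor: level = 1

level 1


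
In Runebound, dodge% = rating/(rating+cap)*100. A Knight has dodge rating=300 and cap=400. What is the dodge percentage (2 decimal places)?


dodge% = 300 / (300 + 400) * 100
= 300 / 700 * 100
= 0.428571 * 100
= 42.86%

42.86%


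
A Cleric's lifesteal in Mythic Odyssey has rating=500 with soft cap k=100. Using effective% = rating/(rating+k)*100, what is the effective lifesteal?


effective% = rating / (rating + k) * 100
= 500 / (500 + 100) * 100
= 500 / 600 * 100
= 0.833333 * 100
= 83.33%

83.33%


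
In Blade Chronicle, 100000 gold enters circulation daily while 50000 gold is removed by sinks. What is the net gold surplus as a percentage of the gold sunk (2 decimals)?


Net gold = 100000 - 50000 = 50000
Inflation rate = net / sunk * 100 = 50000 / 50000 * 100
= 1.0 * 100
= 100.00%

100.00%


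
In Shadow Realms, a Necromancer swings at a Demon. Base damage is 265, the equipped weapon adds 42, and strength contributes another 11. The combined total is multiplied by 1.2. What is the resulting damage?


Sum base + weapon + str = 265 + 42 + 11 = 318
Multiply by 1.2:
318 * 1.2 = 381.6

381.6 damage


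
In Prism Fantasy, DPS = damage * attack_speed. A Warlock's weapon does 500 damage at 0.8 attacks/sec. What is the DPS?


DPS = damage * attack_speed
= 500 * 0.8
= 400.0

400.0 DPS


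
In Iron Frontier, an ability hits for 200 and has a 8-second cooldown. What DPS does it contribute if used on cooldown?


DPS = damage / cooldown
= 200 / 8
= 25.00

25.00 DPS


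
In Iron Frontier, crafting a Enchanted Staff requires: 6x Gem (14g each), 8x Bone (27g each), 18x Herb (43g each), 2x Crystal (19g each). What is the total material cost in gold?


Cost breakdown:
  Gem: 6 * 14 = 84
  Bone: 8 * 27 = 216
  Herb: 18 * 43 = 774
  Crystal: 2 * 19 = 38
Total = 84 + 216 + 774 + 38 = 1112

1112 gold


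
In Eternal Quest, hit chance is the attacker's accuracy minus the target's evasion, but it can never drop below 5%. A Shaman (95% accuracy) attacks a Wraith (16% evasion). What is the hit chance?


accuracy - evasion = 95 - 16 = 79
Apply floor: max(79, 5) = 79
Hit chance = 79%

79%


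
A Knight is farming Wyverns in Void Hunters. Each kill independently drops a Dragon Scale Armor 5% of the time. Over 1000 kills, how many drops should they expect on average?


Expected drops = kills * (drop_rate / 100)
= 1000 * (5 / 100)
= 1000 * 0.05
= 50.0

50.0 drops


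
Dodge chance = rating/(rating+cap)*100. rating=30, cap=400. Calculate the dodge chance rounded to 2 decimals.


dodge% = 30 / (30 + 400) * 100
= 30 / 430 * 100
= 0.069767 * 100
= 6.98%

6.98%


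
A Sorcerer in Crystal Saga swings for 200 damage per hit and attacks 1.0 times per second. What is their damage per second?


DPS = damage * attack_speed
= 200 * 1.0
= 200.0

200.0 DPS


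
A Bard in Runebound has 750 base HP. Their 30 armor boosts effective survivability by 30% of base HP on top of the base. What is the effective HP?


EHP = 750 * (1 + 30/100)
= 750 * (1 + 0.3)
= 750 * 1.3
= 975.0

975.0 EHP


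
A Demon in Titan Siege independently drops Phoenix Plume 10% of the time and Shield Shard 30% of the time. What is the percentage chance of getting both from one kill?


For independent events, P(both) = P(A) * P(B)
= 10% * 30%
= 300 / 100 %
= 3.0%

3.0%


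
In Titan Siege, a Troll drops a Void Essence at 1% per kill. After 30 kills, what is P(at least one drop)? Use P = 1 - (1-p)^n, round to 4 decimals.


P(at least one) = 1 - P(none) = 1 - (1-p)^n
p = 1/100 = 0.01
1 - p = 0.99
(1 - p)^30 = 0.99^30 = 0.739700
P(at least one) = 1 - 0.739700 = 0.2603

0.2603


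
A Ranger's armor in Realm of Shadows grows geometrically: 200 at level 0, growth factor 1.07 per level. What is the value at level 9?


value = base * growth^level
= 200 * 1.07^9
= 200 * 1.838459
= 367.69

367.69 armor


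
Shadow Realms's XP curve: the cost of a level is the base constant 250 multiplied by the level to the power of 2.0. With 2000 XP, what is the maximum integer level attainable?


XP = 250 * level^2.0, so level = (XP / 250)^(1/2.0)
= (2000 / 250)^(1/2.0)
= 8.0^0.5
= 2.8284
Floor: level = 2

level 2


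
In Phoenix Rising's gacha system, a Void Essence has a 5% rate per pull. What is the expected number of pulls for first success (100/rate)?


Expected pulls for a geometric distribution = 1/p = 100 / rate%
= 100 / 5
= 20.0

20.0 pulls


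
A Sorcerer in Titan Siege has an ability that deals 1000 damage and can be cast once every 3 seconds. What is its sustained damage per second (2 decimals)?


DPS = damage / cooldown
= 1000 / 3
= 333.33

333.33 DPS


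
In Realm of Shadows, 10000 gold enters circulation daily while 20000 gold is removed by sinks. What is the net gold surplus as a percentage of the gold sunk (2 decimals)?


Net gold = 10000 - 20000 = -10000
Inflation rate = net / sunk * 100 = -10000 / 20000 * 100
= -0.5 * 100
= -50.00%

-50.00%


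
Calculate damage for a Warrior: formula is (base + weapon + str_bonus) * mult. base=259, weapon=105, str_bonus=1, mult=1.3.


Sum base + weapon + str = 259 + 105 + 1 = 365
Multiply by 1.3:
365 * 1.3 = 474.5

474.5 damage


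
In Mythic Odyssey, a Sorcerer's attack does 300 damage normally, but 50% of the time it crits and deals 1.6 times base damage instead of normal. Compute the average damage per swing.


E[dmg] = base * (1 + crit_chance * (crit_mult - 1))
cc as decimal = 50/100 = 0.5
cm - 1 = 1.6 - 1 = 0.6
Bonus factor = 0.5 * 0.6 = 0.3
Total multiplier = 1 + 0.3 = 1.3
Expected damage = 300 * 1.3 = 390.00

390.00 damage


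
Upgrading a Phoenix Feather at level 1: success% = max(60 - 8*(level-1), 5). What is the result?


raw_rate = 60 - 8 * (1 - 1)
= 60 - 8 * 0
= 60 - 0
= 60
Apply floor: max(60, 5) = 60%

60%


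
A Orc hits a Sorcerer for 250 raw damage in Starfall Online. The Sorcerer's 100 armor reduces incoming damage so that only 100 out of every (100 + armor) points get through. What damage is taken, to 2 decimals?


actual = 250 * 100 / (100 + 100)
= 250 * 100 / 200
= 25000 / 200
= 125.00

125.00 damage


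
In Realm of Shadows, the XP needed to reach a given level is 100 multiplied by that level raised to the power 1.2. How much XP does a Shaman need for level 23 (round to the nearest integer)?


XP = 100 * level^1.2
Substitute level = 23:
XP = 100 * 23^1.2
= 100 * 43.0599
= 4306

4306 XP


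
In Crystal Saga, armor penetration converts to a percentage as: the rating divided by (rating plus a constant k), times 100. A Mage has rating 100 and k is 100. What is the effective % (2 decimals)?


effective% = rating / (rating + k) * 100
= 100 / (100 + 100) * 100
= 100 / 200 * 100
= 0.5 * 100
= 50.00%

50.00%


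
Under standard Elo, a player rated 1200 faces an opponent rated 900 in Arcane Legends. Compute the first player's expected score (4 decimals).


Elo expected score: Ea = 1/(1 + 10^((Rb-Ra)/400))
Rb - Ra = 900 - 1200 = -300
(Rb-Ra)/400 = -300/400 = -0.75
10^-0.75 = 0.177828
Ea = 1/(1 + 0.177828) = 1/1.177828 = 0.8490

0.8490


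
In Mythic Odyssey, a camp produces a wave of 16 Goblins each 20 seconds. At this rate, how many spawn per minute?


Spawns per minute = count * (60 / interval)
= 16 * (60 / 20)
= 16 * 3.0
= 48.0

48.0 per minute


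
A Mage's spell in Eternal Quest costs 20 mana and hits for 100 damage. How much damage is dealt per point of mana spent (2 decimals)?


Efficiency = damage / mana
= 100 / 20
= 5.00

5.00 dmg/mana


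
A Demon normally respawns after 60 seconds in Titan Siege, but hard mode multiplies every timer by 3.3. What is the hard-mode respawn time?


Respawn time = base * multiplier
= 60 * 3.3
= 198.0 seconds

198.0 seconds


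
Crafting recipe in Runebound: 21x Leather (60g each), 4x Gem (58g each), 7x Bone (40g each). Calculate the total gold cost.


Cost breakdown:
  Leather: 21 * 60 = 1260
  Gem: 4 * 58 = 232
  Bone: 7 * 40 = 280
Total = 1260 + 232 + 280 = 1772

1772 gold


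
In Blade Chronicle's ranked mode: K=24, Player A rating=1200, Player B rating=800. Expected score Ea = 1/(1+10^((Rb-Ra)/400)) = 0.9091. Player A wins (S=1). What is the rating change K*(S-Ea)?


Elo update: delta = K * (S - Ea), where S = 1 (wins)
S - Ea = 1 - 0.9091 = 0.0909
Rating change = 24 * 0.0909
= 2.18

2.18 rating points


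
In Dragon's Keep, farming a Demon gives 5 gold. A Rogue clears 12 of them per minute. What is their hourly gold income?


Gold per minute = 5 * 12 = 60
Gold per hour = 60 * 60 = 3600

3600 gold/hour


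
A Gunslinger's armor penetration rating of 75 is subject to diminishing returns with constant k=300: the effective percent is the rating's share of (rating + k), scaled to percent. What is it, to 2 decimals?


effective% = rating / (rating + k) * 100
= 75 / (75 + 300) * 100
= 75 / 375 * 100
= 0.2 * 100
= 20.00%

20.00%


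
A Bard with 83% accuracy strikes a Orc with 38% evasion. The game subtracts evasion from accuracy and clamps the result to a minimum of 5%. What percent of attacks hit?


accuracy - evasion = 83 - 38 = 45
Apply floor: max(45, 5) = 45
Hit chance = 45%

45%


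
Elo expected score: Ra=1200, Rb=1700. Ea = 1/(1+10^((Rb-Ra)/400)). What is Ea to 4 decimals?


Elo expected score: Ea = 1/(1 + 10^((Rb-Ra)/400))
Rb - Ra = 1700 - 1200 = 500
(Rb-Ra)/400 = 500/400 = 1.25
10^1.25 = 17.782794
Ea = 1/(1 + 17.782794) = 1/18.782794 = 0.0532

0.0532


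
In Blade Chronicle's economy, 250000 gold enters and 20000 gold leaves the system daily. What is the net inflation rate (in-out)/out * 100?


Net gold = 250000 - 20000 = 230000
Inflation rate = net / sunk * 100 = 230000 / 20000 * 100
= 11.5 * 100
= 1150.00%

1150.00%


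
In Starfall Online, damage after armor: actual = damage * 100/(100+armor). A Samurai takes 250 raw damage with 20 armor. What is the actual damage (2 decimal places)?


actual = 250 * 100 / (100 + 20)
= 250 * 100 / 120
= 25000 / 120
= 208.33

208.33 damage


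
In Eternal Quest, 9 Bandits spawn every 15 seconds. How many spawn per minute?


Spawns per minute = count * (60 / interval)
= 9 * (60 / 15)
= 9 * 4.0
= 36.0

36.0 per minute


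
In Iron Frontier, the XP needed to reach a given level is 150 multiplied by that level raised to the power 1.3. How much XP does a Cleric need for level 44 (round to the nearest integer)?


XP = 150 * level^1.3
Substitute level = 44:
XP = 150 * 44^1.3
= 150 * 136.9268
= 20539

20539 XP


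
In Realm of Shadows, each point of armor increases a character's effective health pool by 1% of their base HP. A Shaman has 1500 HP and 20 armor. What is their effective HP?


EHP = 1500 * (1 + 20/100)
= 1500 * (1 + 0.2)
= 1500 * 1.2
= 1800.0

1800.0 EHP


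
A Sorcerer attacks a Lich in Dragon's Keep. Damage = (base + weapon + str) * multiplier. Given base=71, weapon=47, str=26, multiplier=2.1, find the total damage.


Sum base + weapon + str = 71 + 47 + 26 = 144
Multiply by 2.1:
144 * 2.1 = 302.4

302.4 damage


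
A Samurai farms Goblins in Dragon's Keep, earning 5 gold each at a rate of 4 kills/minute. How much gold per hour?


Gold per minute = 5 * 4 = 20
Gold per hour = 20 * 60 = 1200

1200 gold/hour


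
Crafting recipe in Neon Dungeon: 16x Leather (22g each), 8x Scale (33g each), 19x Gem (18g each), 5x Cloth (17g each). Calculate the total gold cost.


Cost breakdown:
  Leather: 16 * 22 = 352
  Scale: 8 * 33 = 264
  Gem: 19 * 18 = 342
  Cloth: 5 * 17 = 85
Total = 352 + 264 + 342 + 85 = 1043

1043 gold


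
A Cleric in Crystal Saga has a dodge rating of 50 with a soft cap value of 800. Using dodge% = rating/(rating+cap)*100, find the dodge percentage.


dodge% = 50 / (50 + 800) * 100
= 50 / 850 * 100
= 0.058824 * 100
= 5.88%

5.88%


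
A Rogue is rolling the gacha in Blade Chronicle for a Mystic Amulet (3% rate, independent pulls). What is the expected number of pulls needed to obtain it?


Expected pulls for a geometric distribution = 1/p = 100 / rate%
= 100 / 3
= 33.33

33.33 pulls


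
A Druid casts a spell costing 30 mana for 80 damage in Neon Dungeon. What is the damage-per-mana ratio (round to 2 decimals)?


Efficiency = damage / mana
= 80 / 30
= 2.67

2.67 dmg/mana


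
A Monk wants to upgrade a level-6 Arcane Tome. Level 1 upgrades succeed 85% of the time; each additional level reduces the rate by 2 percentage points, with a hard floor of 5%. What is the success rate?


raw_rate = 85 - 2 * (6 - 1)
= 85 - 2 * 5
= 85 - 10
= 75
Apply floor: max(75, 5) = 75%

75%


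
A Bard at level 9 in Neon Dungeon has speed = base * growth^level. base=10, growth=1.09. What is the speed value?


value = base * growth^level
= 10 * 1.09^9
= 10 * 2.171893
= 21.72

21.72 speed


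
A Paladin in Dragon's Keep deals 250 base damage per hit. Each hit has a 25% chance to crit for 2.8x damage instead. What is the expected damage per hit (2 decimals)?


E[dmg] = base * (1 + crit_chance * (crit_mult - 1))
cc as decimal = 25/100 = 0.25
cm - 1 = 2.8 - 1 = 1.8
Bonus factor = 0.25 * 1.8 = 0.45
Total multiplier = 1 + 0.45 = 1.45
Expected damage = 250 * 1.45 = 362.50

362.50 damage


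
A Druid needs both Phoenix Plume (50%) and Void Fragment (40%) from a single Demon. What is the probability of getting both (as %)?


For independent events, P(both) = P(A) * P(B)
= 50% * 40%
= 2000 / 100 %
= 20.0%

20.0%


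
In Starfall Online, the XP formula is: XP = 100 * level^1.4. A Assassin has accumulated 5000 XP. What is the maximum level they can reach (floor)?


XP = 100 * level^1.4, so level = (XP / 100)^(1/1.4)
= (5000 / 100)^(1/1.4)
= 50.0^0.7143
= 16.3512
Floor: level = 16

level 16


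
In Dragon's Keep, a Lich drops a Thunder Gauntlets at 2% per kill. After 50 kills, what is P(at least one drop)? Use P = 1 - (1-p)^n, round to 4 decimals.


P(at least one) = 1 - P(none) = 1 - (1-p)^n
p = 2/100 = 0.02
1 - p = 0.98
(1 - p)^50 = 0.98^50 = 0.364170
P(at least one) = 1 - 0.364170 = 0.6358

0.6358


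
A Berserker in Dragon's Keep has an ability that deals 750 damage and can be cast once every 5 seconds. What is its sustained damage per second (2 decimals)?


DPS = damage / cooldown
= 750 / 5
= 150.00

150.00 DPS


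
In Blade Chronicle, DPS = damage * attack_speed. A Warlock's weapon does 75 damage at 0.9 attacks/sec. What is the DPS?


DPS = damage * attack_speed
= 75 * 0.9
= 67.5

67.5 DPS


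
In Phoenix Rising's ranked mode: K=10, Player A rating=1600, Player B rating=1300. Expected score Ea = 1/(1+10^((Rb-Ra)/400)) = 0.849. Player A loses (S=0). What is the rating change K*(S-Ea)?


Elo update: delta = K * (S - Ea), where S = 0 (loses)
S - Ea = 0 - 0.849 = -0.849
Rating change = 10 * -0.849
= -8.49

-8.49 rating points


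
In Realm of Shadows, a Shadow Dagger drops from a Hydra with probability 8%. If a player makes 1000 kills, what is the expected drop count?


Expected drops = kills * (drop_rate / 100)
= 1000 * (8 / 100)
= 1000 * 0.08
= 80.0

80.0 drops


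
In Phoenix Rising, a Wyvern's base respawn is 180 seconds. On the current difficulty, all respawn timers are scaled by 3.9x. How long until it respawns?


Respawn time = base * multiplier
= 180 * 3.9
= 702.0 seconds

702.0 seconds


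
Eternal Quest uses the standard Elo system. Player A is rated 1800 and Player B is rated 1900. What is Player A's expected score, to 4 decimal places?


Elo expected score: Ea = 1/(1 + 10^((Rb-Ra)/400))
Rb - Ra = 1900 - 1800 = 100
(Rb-Ra)/400 = 100/400 = 0.25
10^0.25 = 1.778279
Ea = 1/(1 + 1.778279) = 1/2.778279 = 0.3599

0.3599


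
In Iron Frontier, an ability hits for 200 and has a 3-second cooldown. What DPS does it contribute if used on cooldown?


DPS = damage / cooldown
= 200 / 3
= 66.67

66.67 DPS


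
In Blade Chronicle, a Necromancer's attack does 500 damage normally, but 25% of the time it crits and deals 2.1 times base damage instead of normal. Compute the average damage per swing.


E[dmg] = base * (1 + crit_chance * (crit_mult - 1))
cc as decimal = 25/100 = 0.25
cm - 1 = 2.1 - 1 = 1.1
Bonus factor = 0.25 * 1.1 = 0.275
Total multiplier = 1 + 0.275 = 1.275
Expected damage = 500 * 1.275 = 637.50

637.50 damage


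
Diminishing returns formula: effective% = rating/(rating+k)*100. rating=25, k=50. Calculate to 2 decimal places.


effective% = rating / (rating + k) * 100
= 25 / (25 + 50) * 100
= 25 / 75 * 100
= 0.333333 * 100
= 33.33%

33.33%


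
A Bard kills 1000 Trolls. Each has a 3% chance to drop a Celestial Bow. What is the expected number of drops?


Expected drops = kills * (drop_rate / 100)
= 1000 * (3 / 100)
= 1000 * 0.03
= 30.0

30.0 drops


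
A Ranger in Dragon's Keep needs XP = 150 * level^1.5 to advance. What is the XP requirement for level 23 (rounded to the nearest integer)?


XP = 150 * level^1.5
Substitute level = 23:
XP = 150 * 23^1.5
= 150 * 110.3041
= 16546

16546 XP


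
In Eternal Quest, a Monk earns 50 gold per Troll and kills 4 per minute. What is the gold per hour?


Gold per minute = 50 * 4 = 200
Gold per hour = 200 * 60 = 12000

12000 gold/hour


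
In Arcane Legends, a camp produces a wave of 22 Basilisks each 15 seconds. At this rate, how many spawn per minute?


Spawns per minute = count * (60 / interval)
= 22 * (60 / 15)
= 22 * 4.0
= 88.0

88.0 per minute


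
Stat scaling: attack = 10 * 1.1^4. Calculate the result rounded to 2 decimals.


value = base * growth^level
= 10 * 1.1^4
= 10 * 1.4641
= 14.64

14.64 attack


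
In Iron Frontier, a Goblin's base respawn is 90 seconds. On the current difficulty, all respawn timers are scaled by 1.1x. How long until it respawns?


Respawn time = base * multiplier
= 90 * 1.1
= 99.0 seconds

99.0 seconds


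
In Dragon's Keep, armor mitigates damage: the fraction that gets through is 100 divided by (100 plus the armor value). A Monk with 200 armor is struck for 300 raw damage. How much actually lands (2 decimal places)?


actual = 300 * 100 / (100 + 200)
= 300 * 100 / 300
= 30000 / 300
= 100.00

100.00 damage


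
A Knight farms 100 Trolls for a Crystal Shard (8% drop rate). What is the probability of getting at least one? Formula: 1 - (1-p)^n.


P(at least one) = 1 - P(none) = 1 - (1-p)^n
p = 8/100 = 0.08
1 - p = 0.92
(1 - p)^100 = 0.92^100 = 0.000239
P(at least one) = 1 - 0.000239 = 0.9998

0.9998


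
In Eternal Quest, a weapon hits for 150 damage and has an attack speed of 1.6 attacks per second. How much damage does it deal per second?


DPS = damage * attack_speed
= 150 * 1.6
= 240.0

240.0 DPS


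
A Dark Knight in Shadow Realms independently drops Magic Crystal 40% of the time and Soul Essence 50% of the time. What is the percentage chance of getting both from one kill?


For independent events, P(both) = P(A) * P(B)
= 40% * 50%
= 2000 / 100 %
= 20.0%

20.0%


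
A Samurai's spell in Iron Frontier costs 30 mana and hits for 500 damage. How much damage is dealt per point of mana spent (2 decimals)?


Efficiency = damage / mana
= 500 / 30
= 16.67

16.67 dmg/mana


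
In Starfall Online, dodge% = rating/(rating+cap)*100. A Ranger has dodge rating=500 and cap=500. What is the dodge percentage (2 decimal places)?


dodge% = 500 / (500 + 500) * 100
= 500 / 1000 * 100
= 0.5 * 100
= 50.00%

50.00%


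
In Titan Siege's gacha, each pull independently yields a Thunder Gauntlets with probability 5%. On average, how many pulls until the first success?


Expected pulls for a geometric distribution = 1/p = 100 / rate%
= 100 / 5
= 20.0

20.0 pulls


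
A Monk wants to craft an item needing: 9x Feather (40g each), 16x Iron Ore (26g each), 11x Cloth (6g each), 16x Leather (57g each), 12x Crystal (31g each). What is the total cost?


Cost breakdown:
  Feather: 9 * 40 = 360
  Iron Ore: 16 * 26 = 416
  Cloth: 11 * 6 = 66
  Leather: 16 * 57 = 912
  Crystal: 12 * 31 = 372
Total = 360 + 416 + 66 + 912 + 372 = 2126

2126 gold


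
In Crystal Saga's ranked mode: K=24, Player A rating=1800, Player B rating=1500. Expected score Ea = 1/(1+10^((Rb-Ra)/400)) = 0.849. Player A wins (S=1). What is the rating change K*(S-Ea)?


Elo update: delta = K * (S - Ea), where S = 1 (wins)
S - Ea = 1 - 0.849 = 0.151
Rating change = 24 * 0.151
= 3.62

3.62 rating points


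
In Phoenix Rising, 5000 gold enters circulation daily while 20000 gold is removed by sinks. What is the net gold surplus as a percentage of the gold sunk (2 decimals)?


Net gold = 5000 - 20000 = -15000
Inflation rate = net / sunk * 100 = -15000 / 20000 * 100
= -0.75 * 100
= -75.00%

-75.00%


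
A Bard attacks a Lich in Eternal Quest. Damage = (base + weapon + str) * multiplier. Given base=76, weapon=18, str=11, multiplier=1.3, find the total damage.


Sum base + weapon + str = 76 + 18 + 11 = 105
Multiply by 1.3:
105 * 1.3 = 136.5

136.5 damage


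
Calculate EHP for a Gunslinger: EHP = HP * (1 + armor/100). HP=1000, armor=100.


EHP = 1000 * (1 + 100/100)
= 1000 * (1 + 1.0)
= 1000 * 2.0
= 2000.0

2000.0 EHP


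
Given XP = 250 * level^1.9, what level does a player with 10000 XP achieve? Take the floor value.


XP = 250 * level^1.9, so level = (XP / 250)^(1/1.9)
= (10000 / 250)^(1/1.9)
= 40.0^0.5263
= 6.9693
Floor: level = 6

level 6


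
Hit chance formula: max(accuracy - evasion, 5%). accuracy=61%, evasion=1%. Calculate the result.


accuracy - evasion = 61 - 1 = 60
Apply floor: max(60, 5) = 60
Hit chance = 60%

60%


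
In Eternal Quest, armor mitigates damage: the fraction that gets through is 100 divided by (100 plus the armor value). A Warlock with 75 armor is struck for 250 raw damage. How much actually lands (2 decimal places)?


actual = 250 * 100 / (100 + 75)
= 250 * 100 / 175
= 25000 / 175
= 142.86

142.86 damage


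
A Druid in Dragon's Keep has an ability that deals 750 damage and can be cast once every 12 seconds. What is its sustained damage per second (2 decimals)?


DPS = damage / cooldown
= 750 / 12
= 62.50

62.50 DPS


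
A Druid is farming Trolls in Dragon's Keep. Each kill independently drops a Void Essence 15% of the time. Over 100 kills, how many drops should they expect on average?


Expected drops = kills * (drop_rate / 100)
= 100 * (15 / 100)
= 100 * 0.15
= 15.0

15.0 drops


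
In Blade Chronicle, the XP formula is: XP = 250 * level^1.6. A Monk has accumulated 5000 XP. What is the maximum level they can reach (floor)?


XP = 250 * level^1.6, so level = (XP / 250)^(1/1.6)
= (5000 / 250)^(1/1.6)
= 20.0^0.625
= 6.5034
Floor: level = 6

level 6
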